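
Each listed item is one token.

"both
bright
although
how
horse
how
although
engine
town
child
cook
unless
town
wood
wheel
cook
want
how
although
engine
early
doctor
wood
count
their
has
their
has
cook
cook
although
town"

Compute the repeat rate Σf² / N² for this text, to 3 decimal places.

Frequencies: although:4, cook:4, how:3, town:3, engine:2, wood:2, their:2, has:2, both:1, bright:1, horse:1, child:1, unless:1, wheel:1, want:1, early:1, doctor:1, count:1
Σf² = 76; N² = 1024
Repeat rate = 76 / 1024 = 0.074

0.074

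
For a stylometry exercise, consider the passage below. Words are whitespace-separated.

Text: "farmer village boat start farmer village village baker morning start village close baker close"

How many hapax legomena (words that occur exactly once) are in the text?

2

Frequencies: village:4, farmer:2, start:2, baker:2, close:2, boat:1, morning:1
Hapax (freq=1): boat, morning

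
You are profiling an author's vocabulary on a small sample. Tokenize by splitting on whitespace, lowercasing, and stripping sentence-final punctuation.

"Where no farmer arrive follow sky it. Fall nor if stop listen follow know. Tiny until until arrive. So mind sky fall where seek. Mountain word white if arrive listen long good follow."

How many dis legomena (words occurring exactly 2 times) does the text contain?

6

Frequencies: arrive:3, follow:3, where:2, sky:2, fall:2, if:2, listen:2, until:2, no:1, farmer:1, it:1, nor:1, stop:1, know:1, tiny:1, so:1, mind:1, seek:1, mountain:1, word:1, … (3 more, each freq 1)
Words with frequency 2: fall, if, listen, sky, until, where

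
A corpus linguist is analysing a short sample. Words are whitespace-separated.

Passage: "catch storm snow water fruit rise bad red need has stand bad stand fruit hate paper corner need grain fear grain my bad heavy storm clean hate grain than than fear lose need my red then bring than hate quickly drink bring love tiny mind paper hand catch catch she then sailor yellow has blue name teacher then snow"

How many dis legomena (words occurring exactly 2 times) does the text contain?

10

Frequencies: catch:3, bad:3, need:3, hate:3, grain:3, than:3, then:3, storm:2, snow:2, fruit:2, red:2, has:2, stand:2, paper:2, fear:2, my:2, bring:2, water:1, rise:1, corner:1, … (15 more, each freq 1)
Words with frequency 2: bring, fear, fruit, has, my, paper, red, snow, stand, storm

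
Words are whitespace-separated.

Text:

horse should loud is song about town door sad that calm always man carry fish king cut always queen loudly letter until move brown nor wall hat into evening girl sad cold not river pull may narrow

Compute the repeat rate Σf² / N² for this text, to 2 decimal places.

0.03

Frequencies: sad:2, always:2, horse:1, should:1, loud:1, is:1, song:1, about:1, town:1, door:1, that:1, calm:1, man:1, carry:1, fish:1, king:1, cut:1, queen:1, loudly:1, letter:1, … (15 more, each freq 1)
Σf² = 41; N² = 1369
Repeat rate = 41 / 1369 = 0.03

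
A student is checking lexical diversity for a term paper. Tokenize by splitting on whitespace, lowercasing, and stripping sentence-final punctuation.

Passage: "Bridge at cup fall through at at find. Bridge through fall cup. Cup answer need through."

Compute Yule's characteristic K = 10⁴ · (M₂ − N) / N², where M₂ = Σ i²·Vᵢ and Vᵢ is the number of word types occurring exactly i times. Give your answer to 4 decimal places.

Frequencies: at:3, cup:3, through:3, bridge:2, fall:2, find:1, answer:1, need:1
N = 16. Frequency spectrum: V_1=3, V_2=2, V_3=3
M₂ = 1²·3 + 2²·2 + 3²·3 = 38
K = 10000 × (38 − 16) / 16² = 859.3750

859.3750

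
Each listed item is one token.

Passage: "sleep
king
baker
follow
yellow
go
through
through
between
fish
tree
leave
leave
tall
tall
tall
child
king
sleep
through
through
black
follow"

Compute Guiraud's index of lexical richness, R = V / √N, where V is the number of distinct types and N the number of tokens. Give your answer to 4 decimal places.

N = 23, V = 14.
√N = 4.795832
R = 14 / 4.795832 = 2.9192

2.9192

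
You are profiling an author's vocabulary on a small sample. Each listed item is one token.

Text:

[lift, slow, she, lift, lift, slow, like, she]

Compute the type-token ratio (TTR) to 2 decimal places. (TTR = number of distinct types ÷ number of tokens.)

N = 8 tokens, V = 4 types.
TTR = V / N = 4 / 8 = 0.50

0.50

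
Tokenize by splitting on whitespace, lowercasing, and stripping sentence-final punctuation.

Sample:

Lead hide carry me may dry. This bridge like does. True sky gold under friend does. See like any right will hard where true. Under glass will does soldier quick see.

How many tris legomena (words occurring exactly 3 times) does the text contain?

Frequencies: does:3, like:2, true:2, under:2, see:2, will:2, lead:1, hide:1, carry:1, me:1, may:1, dry:1, this:1, bridge:1, sky:1, gold:1, friend:1, any:1, right:1, hard:1, … (4 more, each freq 1)
Words with frequency 3: does

1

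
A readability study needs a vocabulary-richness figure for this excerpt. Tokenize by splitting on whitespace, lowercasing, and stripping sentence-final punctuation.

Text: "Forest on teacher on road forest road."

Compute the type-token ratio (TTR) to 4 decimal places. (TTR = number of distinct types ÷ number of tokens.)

N = 7 tokens, V = 4 types.
TTR = V / N = 4 / 7 = 0.5714

0.5714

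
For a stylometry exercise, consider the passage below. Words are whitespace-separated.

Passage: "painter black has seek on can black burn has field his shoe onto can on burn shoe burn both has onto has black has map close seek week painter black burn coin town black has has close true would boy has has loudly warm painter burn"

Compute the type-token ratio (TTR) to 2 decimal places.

N = 46 tokens, V = 22 types.
TTR = V / N = 22 / 46 = 0.48

0.48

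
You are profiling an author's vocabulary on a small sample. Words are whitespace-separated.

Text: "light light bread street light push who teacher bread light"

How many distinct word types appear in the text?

6

Distinct types: {bread, light, push, street, teacher, who}
V = 6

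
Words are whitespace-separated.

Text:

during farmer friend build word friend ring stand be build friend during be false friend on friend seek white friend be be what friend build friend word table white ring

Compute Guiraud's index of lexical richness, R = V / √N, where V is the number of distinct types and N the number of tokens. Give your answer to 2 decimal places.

2.56

N = 30, V = 14.
√N = 5.477226
R = 14 / 5.477226 = 2.56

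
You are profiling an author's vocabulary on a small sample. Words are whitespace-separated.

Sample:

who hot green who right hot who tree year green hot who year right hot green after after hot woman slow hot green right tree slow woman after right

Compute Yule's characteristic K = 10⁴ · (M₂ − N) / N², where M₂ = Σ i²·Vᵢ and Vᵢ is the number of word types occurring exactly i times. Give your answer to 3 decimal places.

951.249

Frequencies: hot:6, who:4, green:4, right:4, after:3, tree:2, year:2, woman:2, slow:2
N = 29. Frequency spectrum: V_2=4, V_3=1, V_4=3, V_6=1
M₂ = 2²·4 + 3²·1 + 4²·3 + 6²·1 = 109
K = 10000 × (109 − 29) / 29² = 951.249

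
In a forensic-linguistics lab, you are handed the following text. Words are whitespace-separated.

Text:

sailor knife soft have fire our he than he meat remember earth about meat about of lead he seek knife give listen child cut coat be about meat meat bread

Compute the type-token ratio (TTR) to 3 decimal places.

0.733

N = 30 tokens, V = 22 types.
TTR = V / N = 22 / 30 = 0.733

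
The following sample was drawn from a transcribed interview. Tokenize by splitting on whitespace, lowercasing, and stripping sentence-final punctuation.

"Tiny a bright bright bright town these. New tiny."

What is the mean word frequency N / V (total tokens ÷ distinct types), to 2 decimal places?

N = 9 tokens, V = 6 types.
Mean frequency = N / V = 9 / 6 = 1.50

1.50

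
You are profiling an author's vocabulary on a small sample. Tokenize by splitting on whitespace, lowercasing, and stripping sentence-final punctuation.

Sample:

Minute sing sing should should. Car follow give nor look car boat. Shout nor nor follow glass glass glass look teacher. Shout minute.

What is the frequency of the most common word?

3

Frequencies: nor:3, glass:3, minute:2, sing:2, should:2, car:2, follow:2, look:2, shout:2, give:1, boat:1, teacher:1
Most common: 'nor' with frequency 3.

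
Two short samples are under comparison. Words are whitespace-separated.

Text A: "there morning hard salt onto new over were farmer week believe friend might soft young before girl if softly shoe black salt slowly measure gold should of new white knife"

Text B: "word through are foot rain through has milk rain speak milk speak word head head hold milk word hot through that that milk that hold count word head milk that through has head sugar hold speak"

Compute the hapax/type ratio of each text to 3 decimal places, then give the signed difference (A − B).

A: hapax=26, V=28, ratio=0.929
B: hapax=5, V=14, ratio=0.357
Difference = 0.929 − 0.357 = 0.572

0.572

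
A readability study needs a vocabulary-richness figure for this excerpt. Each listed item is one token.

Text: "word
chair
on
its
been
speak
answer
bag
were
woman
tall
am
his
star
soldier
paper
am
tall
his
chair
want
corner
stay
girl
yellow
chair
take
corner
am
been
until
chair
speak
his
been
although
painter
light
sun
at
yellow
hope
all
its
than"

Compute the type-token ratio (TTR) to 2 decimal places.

N = 45 tokens, V = 31 types.
TTR = V / N = 31 / 45 = 0.69

0.69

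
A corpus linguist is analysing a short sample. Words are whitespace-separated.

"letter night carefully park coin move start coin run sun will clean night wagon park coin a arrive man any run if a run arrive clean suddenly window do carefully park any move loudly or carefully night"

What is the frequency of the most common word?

Frequencies: night:3, carefully:3, park:3, coin:3, run:3, move:2, clean:2, a:2, arrive:2, any:2, letter:1, start:1, sun:1, will:1, wagon:1, man:1, if:1, suddenly:1, window:1, do:1, … (2 more, each freq 1)
Most common: 'night' with frequency 3.

3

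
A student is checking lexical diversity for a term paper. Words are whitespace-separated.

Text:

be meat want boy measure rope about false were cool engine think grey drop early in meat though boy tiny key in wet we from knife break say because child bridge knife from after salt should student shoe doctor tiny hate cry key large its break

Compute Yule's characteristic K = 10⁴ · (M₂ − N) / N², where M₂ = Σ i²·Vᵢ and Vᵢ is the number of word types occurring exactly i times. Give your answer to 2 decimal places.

Frequencies: meat:2, boy:2, in:2, tiny:2, key:2, from:2, knife:2, break:2, be:1, want:1, measure:1, rope:1, about:1, false:1, were:1, cool:1, engine:1, think:1, grey:1, drop:1, … (18 more, each freq 1)
N = 46. Frequency spectrum: V_1=30, V_2=8
M₂ = 1²·30 + 2²·8 = 62
K = 10000 × (62 − 46) / 46² = 75.61

75.61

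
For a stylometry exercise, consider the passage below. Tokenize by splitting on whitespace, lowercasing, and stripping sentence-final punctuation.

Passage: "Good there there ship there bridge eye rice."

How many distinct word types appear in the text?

6

Distinct types: {bridge, eye, good, rice, ship, there}
V = 6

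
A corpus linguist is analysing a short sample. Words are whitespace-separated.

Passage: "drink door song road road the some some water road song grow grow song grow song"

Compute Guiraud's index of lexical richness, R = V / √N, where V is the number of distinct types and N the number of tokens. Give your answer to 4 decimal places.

2.0000

N = 16, V = 8.
√N = 4.000000
R = 8 / 4.000000 = 2.0000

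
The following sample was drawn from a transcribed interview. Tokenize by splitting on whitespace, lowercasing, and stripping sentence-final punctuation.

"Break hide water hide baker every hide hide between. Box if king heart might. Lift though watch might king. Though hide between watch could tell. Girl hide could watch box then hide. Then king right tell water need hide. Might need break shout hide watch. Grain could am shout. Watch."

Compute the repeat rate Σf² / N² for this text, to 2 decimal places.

0.07

Frequencies: hide:9, watch:5, king:3, might:3, could:3, break:2, water:2, between:2, box:2, though:2, tell:2, then:2, need:2, shout:2, baker:1, every:1, if:1, heart:1, lift:1, girl:1, … (3 more, each freq 1)
Σf² = 178; N² = 2500
Repeat rate = 178 / 2500 = 0.07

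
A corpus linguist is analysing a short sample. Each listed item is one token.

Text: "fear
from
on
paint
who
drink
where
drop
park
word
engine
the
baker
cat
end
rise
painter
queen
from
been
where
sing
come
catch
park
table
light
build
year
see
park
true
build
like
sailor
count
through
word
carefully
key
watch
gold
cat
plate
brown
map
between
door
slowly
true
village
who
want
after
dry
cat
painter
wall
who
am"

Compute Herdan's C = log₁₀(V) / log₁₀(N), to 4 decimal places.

0.9455

N = 60, V = 48.
log₁₀(V) = 1.681241, log₁₀(N) = 1.778151
C = 1.681241 / 1.778151 = 0.9455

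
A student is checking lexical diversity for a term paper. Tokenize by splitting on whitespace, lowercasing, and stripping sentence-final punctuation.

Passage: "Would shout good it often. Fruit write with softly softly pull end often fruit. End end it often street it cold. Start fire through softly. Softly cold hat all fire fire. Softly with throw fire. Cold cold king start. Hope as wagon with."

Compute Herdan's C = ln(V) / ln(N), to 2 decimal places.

N = 43, V = 23.
ln(V) = 3.135494, ln(N) = 3.761200
C = 3.135494 / 3.761200 = 0.83

0.83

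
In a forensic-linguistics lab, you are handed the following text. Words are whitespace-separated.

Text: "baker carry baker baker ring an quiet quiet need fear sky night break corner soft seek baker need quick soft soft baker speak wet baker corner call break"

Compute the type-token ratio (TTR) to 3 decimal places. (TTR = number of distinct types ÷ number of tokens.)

N = 28 tokens, V = 17 types.
TTR = V / N = 17 / 28 = 0.607

0.607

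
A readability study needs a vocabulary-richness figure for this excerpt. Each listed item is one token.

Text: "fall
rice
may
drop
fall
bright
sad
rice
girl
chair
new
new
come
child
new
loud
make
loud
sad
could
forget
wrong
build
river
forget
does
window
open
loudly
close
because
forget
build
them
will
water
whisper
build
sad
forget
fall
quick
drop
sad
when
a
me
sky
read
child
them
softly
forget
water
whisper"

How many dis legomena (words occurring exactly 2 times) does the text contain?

Frequencies: forget:5, sad:4, fall:3, new:3, build:3, rice:2, drop:2, child:2, loud:2, them:2, water:2, whisper:2, may:1, bright:1, girl:1, chair:1, come:1, make:1, could:1, wrong:1, … (15 more, each freq 1)
Words with frequency 2: child, drop, loud, rice, them, water, whisper

7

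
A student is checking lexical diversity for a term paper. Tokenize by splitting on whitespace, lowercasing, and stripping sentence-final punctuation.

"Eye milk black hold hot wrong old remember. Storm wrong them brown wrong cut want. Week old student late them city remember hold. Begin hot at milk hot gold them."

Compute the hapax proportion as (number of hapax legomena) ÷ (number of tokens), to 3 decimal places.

Frequencies: hot:3, wrong:3, them:3, milk:2, hold:2, old:2, remember:2, eye:1, black:1, storm:1, brown:1, cut:1, want:1, week:1, student:1, late:1, city:1, begin:1, at:1, gold:1
Hapax count = 13; token count = 30.
Ratio = 13 / 30 = 0.433

0.433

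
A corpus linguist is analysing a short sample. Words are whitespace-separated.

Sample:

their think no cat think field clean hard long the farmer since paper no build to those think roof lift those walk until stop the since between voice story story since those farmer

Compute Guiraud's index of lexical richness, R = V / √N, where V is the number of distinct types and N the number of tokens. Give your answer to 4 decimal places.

4.0038

N = 33, V = 23.
√N = 5.744563
R = 23 / 5.744563 = 4.0038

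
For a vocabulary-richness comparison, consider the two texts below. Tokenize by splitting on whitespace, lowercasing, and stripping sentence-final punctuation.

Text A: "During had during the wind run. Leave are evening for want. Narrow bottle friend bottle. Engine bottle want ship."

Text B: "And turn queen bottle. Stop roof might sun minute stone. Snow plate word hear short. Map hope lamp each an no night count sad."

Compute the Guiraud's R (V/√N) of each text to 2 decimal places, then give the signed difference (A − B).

-1.46

A: V=15, N=19, R=3.44
B: V=24, N=24, R=4.90
Difference = 3.44 − 4.90 = -1.46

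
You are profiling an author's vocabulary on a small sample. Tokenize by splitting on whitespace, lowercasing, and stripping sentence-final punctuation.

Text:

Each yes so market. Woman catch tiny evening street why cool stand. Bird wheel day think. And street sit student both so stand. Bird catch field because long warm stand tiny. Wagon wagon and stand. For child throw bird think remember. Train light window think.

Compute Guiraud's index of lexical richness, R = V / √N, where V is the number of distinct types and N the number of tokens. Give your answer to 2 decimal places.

4.77

N = 45, V = 32.
√N = 6.708204
R = 32 / 6.708204 = 4.77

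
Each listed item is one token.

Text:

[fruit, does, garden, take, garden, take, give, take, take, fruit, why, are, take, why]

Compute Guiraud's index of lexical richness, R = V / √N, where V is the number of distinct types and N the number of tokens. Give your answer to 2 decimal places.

1.87

N = 14, V = 7.
√N = 3.741657
R = 7 / 3.741657 = 1.87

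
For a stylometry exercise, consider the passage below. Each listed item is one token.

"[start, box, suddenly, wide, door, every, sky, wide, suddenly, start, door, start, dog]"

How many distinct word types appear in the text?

Distinct types: {box, dog, door, every, sky, start, suddenly, wide}
V = 8

8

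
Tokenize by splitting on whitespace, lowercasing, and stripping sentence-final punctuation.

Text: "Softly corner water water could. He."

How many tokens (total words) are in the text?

6

Tokens: softly, corner, water, water, could, he
N = 6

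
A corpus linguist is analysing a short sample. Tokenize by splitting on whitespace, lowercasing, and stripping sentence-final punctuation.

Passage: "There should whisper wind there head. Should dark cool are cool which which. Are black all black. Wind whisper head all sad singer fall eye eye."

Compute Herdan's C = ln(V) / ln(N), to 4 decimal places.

0.8312

N = 26, V = 15.
ln(V) = 2.708050, ln(N) = 3.258097
C = 2.708050 / 3.258097 = 0.8312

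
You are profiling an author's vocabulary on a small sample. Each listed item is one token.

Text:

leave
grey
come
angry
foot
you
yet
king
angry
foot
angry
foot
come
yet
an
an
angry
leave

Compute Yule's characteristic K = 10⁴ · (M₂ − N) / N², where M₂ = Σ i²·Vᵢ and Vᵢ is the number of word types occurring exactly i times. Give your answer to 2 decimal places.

802.47

Frequencies: angry:4, foot:3, leave:2, come:2, yet:2, an:2, grey:1, you:1, king:1
N = 18. Frequency spectrum: V_1=3, V_2=4, V_3=1, V_4=1
M₂ = 1²·3 + 2²·4 + 3²·1 + 4²·1 = 44
K = 10000 × (44 − 18) / 18² = 802.47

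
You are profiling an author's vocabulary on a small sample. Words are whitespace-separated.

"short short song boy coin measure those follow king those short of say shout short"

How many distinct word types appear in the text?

Distinct types: {boy, coin, follow, king, measure, of, say, short, shout, song, those}
V = 11

11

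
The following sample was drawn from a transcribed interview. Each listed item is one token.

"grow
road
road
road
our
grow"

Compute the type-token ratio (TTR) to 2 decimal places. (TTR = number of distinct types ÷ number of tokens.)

0.50

N = 6 tokens, V = 3 types.
TTR = V / N = 3 / 6 = 0.50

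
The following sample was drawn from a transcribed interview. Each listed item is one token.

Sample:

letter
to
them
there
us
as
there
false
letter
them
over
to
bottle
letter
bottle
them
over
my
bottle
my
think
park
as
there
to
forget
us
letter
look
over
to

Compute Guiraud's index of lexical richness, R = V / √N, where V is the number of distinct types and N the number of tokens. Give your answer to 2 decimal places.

N = 31, V = 14.
√N = 5.567764
R = 14 / 5.567764 = 2.51

2.51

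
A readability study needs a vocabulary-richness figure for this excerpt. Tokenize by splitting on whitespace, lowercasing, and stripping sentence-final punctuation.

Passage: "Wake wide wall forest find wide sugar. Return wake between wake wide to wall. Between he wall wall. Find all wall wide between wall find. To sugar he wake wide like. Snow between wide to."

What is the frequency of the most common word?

6

Frequencies: wide:6, wall:6, wake:4, between:4, find:3, to:3, sugar:2, he:2, forest:1, return:1, all:1, like:1, snow:1
Most common: 'wide' with frequency 6.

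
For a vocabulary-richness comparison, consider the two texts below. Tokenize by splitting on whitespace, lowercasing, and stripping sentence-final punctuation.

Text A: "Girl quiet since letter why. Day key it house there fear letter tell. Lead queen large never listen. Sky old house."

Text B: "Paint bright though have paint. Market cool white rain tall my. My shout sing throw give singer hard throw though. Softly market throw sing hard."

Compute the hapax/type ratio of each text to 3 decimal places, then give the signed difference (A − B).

0.307

A: hapax=17, V=19, ratio=0.895
B: hapax=10, V=17, ratio=0.588
Difference = 0.895 − 0.588 = 0.307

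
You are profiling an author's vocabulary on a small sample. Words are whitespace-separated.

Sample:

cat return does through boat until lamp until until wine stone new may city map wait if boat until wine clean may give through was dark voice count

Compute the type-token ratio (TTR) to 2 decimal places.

0.75

N = 28 tokens, V = 21 types.
TTR = V / N = 21 / 28 = 0.75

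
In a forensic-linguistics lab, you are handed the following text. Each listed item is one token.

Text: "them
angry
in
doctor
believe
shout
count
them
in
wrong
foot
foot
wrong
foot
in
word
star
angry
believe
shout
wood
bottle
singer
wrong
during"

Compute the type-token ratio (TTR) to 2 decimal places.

0.60

N = 25 tokens, V = 15 types.
TTR = V / N = 15 / 25 = 0.60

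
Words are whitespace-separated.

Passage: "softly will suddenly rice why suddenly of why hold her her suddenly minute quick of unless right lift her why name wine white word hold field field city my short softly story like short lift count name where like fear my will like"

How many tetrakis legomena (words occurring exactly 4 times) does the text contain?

Frequencies: suddenly:3, why:3, her:3, like:3, softly:2, will:2, of:2, hold:2, lift:2, name:2, field:2, my:2, short:2, rice:1, minute:1, quick:1, unless:1, right:1, wine:1, white:1, … (6 more, each freq 1)
Words with frequency 4: (none)

0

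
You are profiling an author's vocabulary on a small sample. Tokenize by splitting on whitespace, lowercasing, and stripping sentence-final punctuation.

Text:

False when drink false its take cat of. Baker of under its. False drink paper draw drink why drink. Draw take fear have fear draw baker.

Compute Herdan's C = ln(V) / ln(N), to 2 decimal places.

0.81

N = 26, V = 14.
ln(V) = 2.639057, ln(N) = 3.258097
C = 2.639057 / 3.258097 = 0.81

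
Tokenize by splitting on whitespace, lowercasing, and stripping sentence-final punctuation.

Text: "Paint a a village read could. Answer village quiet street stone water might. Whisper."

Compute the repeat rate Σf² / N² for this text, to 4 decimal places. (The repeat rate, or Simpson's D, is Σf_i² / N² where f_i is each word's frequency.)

0.0918

Frequencies: a:2, village:2, paint:1, read:1, could:1, answer:1, quiet:1, street:1, stone:1, water:1, might:1, whisper:1
Σf² = 18; N² = 196
Repeat rate = 18 / 196 = 0.0918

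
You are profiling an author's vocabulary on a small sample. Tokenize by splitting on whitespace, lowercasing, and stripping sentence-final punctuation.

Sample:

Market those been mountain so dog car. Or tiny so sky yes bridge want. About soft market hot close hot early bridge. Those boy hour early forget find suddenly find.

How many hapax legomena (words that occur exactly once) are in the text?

Frequencies: market:2, those:2, so:2, bridge:2, hot:2, early:2, find:2, been:1, mountain:1, dog:1, car:1, or:1, tiny:1, sky:1, yes:1, want:1, about:1, soft:1, close:1, boy:1, … (3 more, each freq 1)
Hapax (freq=1): about, been, boy, car, close, dog, forget, hour, mountain, or, sky, soft, suddenly, tiny, want, yes

16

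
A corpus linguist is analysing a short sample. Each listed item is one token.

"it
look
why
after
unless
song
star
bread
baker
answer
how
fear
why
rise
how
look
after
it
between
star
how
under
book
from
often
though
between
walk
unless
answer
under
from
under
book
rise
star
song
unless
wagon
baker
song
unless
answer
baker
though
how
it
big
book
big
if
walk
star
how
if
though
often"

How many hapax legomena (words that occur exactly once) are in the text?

Frequencies: how:5, unless:4, star:4, it:3, song:3, baker:3, answer:3, under:3, book:3, though:3, look:2, why:2, after:2, rise:2, between:2, from:2, often:2, walk:2, big:2, if:2, … (3 more, each freq 1)
Hapax (freq=1): bread, fear, wagon

3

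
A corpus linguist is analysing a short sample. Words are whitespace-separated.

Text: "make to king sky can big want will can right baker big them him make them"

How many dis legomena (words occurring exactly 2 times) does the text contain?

Frequencies: make:2, can:2, big:2, them:2, to:1, king:1, sky:1, want:1, will:1, right:1, baker:1, him:1
Words with frequency 2: big, can, make, them

4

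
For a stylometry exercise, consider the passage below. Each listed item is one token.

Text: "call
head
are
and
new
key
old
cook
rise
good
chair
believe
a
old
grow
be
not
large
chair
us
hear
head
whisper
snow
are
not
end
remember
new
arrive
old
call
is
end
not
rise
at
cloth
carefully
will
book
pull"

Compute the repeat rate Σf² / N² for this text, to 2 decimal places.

Frequencies: old:3, not:3, call:2, head:2, are:2, new:2, rise:2, chair:2, end:2, and:1, key:1, cook:1, good:1, believe:1, a:1, grow:1, be:1, large:1, us:1, hear:1, … (11 more, each freq 1)
Σf² = 68; N² = 1764
Repeat rate = 68 / 1764 = 0.04

0.04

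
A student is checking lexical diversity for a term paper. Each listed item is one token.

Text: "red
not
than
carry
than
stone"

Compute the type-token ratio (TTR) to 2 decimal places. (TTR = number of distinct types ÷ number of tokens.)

0.83

N = 6 tokens, V = 5 types.
TTR = V / N = 5 / 6 = 0.83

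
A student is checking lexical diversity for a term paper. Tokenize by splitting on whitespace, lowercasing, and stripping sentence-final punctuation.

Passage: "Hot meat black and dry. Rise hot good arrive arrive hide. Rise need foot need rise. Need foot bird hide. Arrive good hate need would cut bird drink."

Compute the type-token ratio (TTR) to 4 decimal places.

N = 28 tokens, V = 16 types.
TTR = V / N = 16 / 28 = 0.5714

0.5714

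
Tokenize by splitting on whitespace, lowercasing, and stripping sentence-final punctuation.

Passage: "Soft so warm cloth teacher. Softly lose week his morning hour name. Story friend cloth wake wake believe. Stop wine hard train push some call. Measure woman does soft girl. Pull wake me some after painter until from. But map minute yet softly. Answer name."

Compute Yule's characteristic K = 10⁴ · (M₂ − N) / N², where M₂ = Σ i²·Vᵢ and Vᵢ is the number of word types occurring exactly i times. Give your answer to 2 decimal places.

Frequencies: wake:3, soft:2, cloth:2, softly:2, name:2, some:2, so:1, warm:1, teacher:1, lose:1, week:1, his:1, morning:1, hour:1, story:1, friend:1, believe:1, stop:1, wine:1, hard:1, … (18 more, each freq 1)
N = 45. Frequency spectrum: V_1=32, V_2=5, V_3=1
M₂ = 1²·32 + 2²·5 + 3²·1 = 61
K = 10000 × (61 − 45) / 45² = 79.01

79.01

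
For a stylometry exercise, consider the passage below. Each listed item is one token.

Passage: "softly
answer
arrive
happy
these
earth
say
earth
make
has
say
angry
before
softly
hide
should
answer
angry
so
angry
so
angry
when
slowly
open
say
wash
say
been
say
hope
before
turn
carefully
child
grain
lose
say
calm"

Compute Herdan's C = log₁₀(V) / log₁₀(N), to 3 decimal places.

N = 39, V = 26.
log₁₀(V) = 1.414973, log₁₀(N) = 1.591065
C = 1.414973 / 1.591065 = 0.889

0.889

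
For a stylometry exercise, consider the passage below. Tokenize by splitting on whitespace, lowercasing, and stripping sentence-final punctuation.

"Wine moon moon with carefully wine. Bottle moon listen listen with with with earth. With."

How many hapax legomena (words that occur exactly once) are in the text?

3

Frequencies: with:5, moon:3, wine:2, listen:2, carefully:1, bottle:1, earth:1
Hapax (freq=1): bottle, carefully, earth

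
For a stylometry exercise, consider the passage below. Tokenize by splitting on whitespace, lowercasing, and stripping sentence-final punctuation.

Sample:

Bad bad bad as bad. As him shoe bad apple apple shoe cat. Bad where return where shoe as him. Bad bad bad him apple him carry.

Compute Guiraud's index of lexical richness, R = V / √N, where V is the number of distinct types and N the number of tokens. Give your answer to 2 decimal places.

N = 27, V = 9.
√N = 5.196152
R = 9 / 5.196152 = 1.73

1.73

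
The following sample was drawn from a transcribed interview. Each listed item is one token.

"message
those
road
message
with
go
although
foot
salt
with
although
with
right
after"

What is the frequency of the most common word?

Frequencies: with:3, message:2, although:2, those:1, road:1, go:1, foot:1, salt:1, right:1, after:1
Most common: 'with' with frequency 3.

3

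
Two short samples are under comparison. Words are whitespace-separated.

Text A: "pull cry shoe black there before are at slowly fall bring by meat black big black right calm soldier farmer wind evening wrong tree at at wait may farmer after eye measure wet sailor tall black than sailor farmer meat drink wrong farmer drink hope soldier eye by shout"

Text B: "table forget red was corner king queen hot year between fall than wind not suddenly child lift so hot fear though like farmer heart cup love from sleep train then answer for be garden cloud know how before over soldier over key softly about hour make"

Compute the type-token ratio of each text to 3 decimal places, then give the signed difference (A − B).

TTR(A) = 34/49 = 0.694
TTR(B) = 44/46 = 0.957
Difference = 0.694 − 0.957 = -0.263

-0.263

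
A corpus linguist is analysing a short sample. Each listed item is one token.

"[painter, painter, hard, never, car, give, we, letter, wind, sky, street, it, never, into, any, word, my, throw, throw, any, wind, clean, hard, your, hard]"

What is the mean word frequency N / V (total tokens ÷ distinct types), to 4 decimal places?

1.3889

N = 25 tokens, V = 18 types.
Mean frequency = N / V = 25 / 18 = 1.3889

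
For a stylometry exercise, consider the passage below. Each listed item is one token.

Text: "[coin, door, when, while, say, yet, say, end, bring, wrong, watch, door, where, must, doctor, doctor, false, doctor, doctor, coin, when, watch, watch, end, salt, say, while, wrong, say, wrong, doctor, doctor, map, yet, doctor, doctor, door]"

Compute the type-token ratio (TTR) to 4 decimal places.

0.4324

N = 37 tokens, V = 16 types.
TTR = V / N = 16 / 37 = 0.4324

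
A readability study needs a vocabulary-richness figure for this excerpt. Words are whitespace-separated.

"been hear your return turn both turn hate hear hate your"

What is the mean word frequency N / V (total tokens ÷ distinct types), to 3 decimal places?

N = 11 tokens, V = 7 types.
Mean frequency = N / V = 11 / 7 = 1.571

1.571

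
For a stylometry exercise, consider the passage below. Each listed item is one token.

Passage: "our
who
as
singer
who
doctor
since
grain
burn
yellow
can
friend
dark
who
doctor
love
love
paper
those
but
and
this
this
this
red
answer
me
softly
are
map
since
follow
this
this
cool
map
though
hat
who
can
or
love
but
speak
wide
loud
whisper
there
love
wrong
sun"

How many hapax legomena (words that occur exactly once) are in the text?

28

Frequencies: this:5, who:4, love:4, doctor:2, since:2, can:2, but:2, map:2, our:1, as:1, singer:1, grain:1, burn:1, yellow:1, friend:1, dark:1, paper:1, those:1, and:1, red:1, … (16 more, each freq 1)
Hapax (freq=1): and, answer, are, as, burn, cool, dark, follow, friend, grain, hat, loud, me, or, our, paper, red, singer, softly, speak, sun, there, those, though, whisper, wide, wrong, yellow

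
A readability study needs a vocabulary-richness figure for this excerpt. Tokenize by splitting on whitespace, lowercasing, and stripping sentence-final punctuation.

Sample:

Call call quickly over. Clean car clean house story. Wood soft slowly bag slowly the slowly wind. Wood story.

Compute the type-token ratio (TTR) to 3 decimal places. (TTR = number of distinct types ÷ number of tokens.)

N = 19 tokens, V = 13 types.
TTR = V / N = 13 / 19 = 0.684

0.684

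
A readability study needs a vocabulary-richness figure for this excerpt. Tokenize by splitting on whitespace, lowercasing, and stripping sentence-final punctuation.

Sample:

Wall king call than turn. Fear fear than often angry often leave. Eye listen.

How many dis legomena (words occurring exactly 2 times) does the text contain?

Frequencies: than:2, fear:2, often:2, wall:1, king:1, call:1, turn:1, angry:1, leave:1, eye:1, listen:1
Words with frequency 2: fear, often, than

3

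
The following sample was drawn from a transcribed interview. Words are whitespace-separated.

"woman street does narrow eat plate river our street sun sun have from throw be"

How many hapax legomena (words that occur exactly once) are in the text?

11

Frequencies: street:2, sun:2, woman:1, does:1, narrow:1, eat:1, plate:1, river:1, our:1, have:1, from:1, throw:1, be:1
Hapax (freq=1): be, does, eat, from, have, narrow, our, plate, river, throw, woman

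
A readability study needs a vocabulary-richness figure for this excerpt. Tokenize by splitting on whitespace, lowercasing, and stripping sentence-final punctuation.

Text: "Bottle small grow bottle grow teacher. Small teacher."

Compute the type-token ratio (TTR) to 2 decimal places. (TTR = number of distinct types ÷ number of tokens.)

N = 8 tokens, V = 4 types.
TTR = V / N = 4 / 8 = 0.50

0.50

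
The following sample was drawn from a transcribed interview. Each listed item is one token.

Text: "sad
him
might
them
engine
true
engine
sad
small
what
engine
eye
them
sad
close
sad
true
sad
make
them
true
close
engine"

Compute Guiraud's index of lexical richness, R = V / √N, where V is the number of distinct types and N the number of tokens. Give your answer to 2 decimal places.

N = 23, V = 11.
√N = 4.795832
R = 11 / 4.795832 = 2.29

2.29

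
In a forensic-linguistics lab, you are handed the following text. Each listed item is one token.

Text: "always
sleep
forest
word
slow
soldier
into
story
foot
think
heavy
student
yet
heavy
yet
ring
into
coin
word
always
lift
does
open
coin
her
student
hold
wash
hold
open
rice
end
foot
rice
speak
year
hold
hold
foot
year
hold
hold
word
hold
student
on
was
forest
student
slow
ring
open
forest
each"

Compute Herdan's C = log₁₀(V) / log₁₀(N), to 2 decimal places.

0.84

N = 54, V = 28.
log₁₀(V) = 1.447158, log₁₀(N) = 1.732394
C = 1.447158 / 1.732394 = 0.84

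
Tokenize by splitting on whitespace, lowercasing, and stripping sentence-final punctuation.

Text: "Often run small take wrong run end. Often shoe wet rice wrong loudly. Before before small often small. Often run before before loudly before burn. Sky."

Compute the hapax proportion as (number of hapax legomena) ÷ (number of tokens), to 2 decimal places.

0.27

Frequencies: before:5, often:4, run:3, small:3, wrong:2, loudly:2, take:1, end:1, shoe:1, wet:1, rice:1, burn:1, sky:1
Hapax count = 7; token count = 26.
Ratio = 7 / 26 = 0.27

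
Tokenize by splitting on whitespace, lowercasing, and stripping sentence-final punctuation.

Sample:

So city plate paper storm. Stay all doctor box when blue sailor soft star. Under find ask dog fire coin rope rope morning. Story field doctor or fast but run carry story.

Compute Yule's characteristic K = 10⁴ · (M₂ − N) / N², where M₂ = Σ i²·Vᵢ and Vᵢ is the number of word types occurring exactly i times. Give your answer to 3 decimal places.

58.594

Frequencies: doctor:2, rope:2, story:2, so:1, city:1, plate:1, paper:1, storm:1, stay:1, all:1, box:1, when:1, blue:1, sailor:1, soft:1, star:1, under:1, find:1, ask:1, dog:1, … (9 more, each freq 1)
N = 32. Frequency spectrum: V_1=26, V_2=3
M₂ = 1²·26 + 2²·3 = 38
K = 10000 × (38 − 32) / 32² = 58.594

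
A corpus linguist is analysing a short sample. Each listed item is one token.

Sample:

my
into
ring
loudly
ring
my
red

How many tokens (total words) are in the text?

Tokens: my, into, ring, loudly, ring, my, red
N = 7

7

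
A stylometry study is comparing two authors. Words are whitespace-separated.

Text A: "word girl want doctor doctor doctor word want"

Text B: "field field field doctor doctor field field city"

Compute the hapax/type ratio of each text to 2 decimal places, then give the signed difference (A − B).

-0.08

A: hapax=1, V=4, ratio=0.25
B: hapax=1, V=3, ratio=0.33
Difference = 0.25 − 0.33 = -0.08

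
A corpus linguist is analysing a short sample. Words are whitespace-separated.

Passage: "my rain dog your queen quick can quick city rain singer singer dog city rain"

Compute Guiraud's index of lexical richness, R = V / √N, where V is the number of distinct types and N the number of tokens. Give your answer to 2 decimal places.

2.32

N = 15, V = 9.
√N = 3.872983
R = 9 / 3.872983 = 2.32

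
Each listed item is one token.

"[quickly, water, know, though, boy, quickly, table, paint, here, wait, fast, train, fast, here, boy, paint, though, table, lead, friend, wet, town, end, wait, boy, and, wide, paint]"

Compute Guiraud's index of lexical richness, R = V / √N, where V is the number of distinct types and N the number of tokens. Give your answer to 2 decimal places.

3.40

N = 28, V = 18.
√N = 5.291503
R = 18 / 5.291503 = 3.40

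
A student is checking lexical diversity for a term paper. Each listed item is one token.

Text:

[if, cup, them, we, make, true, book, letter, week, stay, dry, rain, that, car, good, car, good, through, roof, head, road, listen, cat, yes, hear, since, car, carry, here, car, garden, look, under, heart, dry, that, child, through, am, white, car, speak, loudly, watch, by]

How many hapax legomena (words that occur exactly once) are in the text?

Frequencies: car:5, dry:2, that:2, good:2, through:2, if:1, cup:1, them:1, we:1, make:1, true:1, book:1, letter:1, week:1, stay:1, rain:1, roof:1, head:1, road:1, listen:1, … (17 more, each freq 1)
Hapax (freq=1): am, book, by, carry, cat, child, cup, garden, head, hear, heart, here, if, letter, listen, look, loudly, make, rain, road, roof, since, speak, stay, them, true, under, watch, we, week, white, yes

32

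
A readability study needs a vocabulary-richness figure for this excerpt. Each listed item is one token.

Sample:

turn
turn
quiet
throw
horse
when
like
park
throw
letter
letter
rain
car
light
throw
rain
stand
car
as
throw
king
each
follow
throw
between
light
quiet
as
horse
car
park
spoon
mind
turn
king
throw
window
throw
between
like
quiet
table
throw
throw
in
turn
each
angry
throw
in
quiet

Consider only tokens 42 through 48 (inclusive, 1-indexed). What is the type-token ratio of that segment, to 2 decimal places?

0.86

Segment tokens 42–48: table, throw, throw, in, turn, each, angry
Segment N = 7, segment V = 6.
TTR = 6 / 7 = 0.86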